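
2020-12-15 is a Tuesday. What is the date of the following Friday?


Current: Tuesday
Target: Friday
Days ahead: 3

Next Friday: 2020-12-18


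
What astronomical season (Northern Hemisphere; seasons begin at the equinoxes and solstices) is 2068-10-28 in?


Date: October 28
Astronomical Autumn (approx.; exact equinox/solstice day varies by year): September 22 to December 20
October 28 falls within the Autumn window

Autumn


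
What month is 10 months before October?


October is month 10
10 - 10 = 0; wrap: 0 + 12 = 12

December


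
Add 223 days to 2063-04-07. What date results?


Start: 2063-04-07, add 223 days
April 2063 has 30 days: 30 - 7 = 23 days to April 30 -> 200 left
May 2063 has 31 days -> 169 left
June 2063 has 30 days -> 139 left
July 2063 has 31 days -> 108 left
August 2063 has 31 days -> 77 left
September 2063 has 30 days -> 47 left
October 2063 has 31 days -> 16 left
November 2063: 16 <= 30 -> lands on November 16

Result: 2063-11-16


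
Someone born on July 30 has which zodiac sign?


Date: July 30
Conventional tropical zodiac dates: Leo from July 23 onward; Virgo starts August 23
July 30 falls within the Leo range

Leo


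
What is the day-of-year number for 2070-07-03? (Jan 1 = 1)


Date: July 3, 2070
Days in months 1 through 6: 181
Plus 3 days in July

Day of year: 184


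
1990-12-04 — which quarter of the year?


Month: December (month 12)
Q1: Jan-Mar, Q2: Apr-Jun, Q3: Jul-Sep, Q4: Oct-Dec

Q4


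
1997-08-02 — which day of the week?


Date: August 2, 1997
Anchor: Jan 1, 1997. With p = 1997 - 1 = 1996: (p + p//4 - p//100 + p//400) mod 7 = (1996 + 499 - 19 + 4) mod 7 = 2480 mod 7 = 2 -> Wednesday (Mon=0 ... Sun=6)
Days before August (Jan-Jul): 212; offset = 212 + 2 - 1 = 213
Weekday index = (2 + 213) mod 7 = 5

Day of the week: Saturday


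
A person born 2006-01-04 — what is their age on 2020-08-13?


Birth: 2006-01-04
Reference: 2020-08-13
Year difference: 2020 - 2006 = 14

14 years old


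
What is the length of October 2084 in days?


October 2084

31 days


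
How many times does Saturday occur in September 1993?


September 1993 has 30 days
Anchor: Jan 1, 1993. With p = 1993 - 1 = 1992: (p + p//4 - p//100 + p//400) mod 7 = (1992 + 498 - 19 + 4) mod 7 = 2475 mod 7 = 4 -> Friday (Mon=0 ... Sun=6)
Days before September (Jan-Aug): 243; September 1 index = (4 + 243) mod 7 = 2 -> Wednesday
First Saturday is September 4
Saturdays: 4, 11, 18, 25

4 Saturdays


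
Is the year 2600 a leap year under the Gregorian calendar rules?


Gregorian leap year rule: divisible by 4, but not by 100, unless also by 400.
2600 is divisible by 100 but not 400 -> not a leap year

No


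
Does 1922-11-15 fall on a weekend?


Anchor: Jan 1, 1922. With p = 1922 - 1 = 1921: (p + p//4 - p//100 + p//400) mod 7 = (1921 + 480 - 19 + 4) mod 7 = 2386 mod 7 = 6 -> Sunday (Mon=0 ... Sun=6)
Day of year: 319; offset = 318
Weekday index = (6 + 318) mod 7 = 2 -> Wednesday
Weekend days: Saturday, Sunday

No


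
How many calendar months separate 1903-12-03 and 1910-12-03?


From December 1903 to December 1910
7 years * 12 = 84 months = 84

84 months


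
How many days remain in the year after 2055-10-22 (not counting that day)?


Day of year: 295 of 365
Remaining = 365 - 295

70 days


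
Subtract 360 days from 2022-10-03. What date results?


Start: 2022-10-03, subtract 360 days
Back 3 days from October 3 reaches September 30, 2022 -> 357 left
September 2022 has 30 days -> back to August 31, 2022 -> 327 left
August 2022 has 31 days -> back to July 31, 2022 -> 296 left
July 2022 has 31 days -> back to June 30, 2022 -> 265 left
June 2022 has 30 days -> back to May 31, 2022 -> 235 left
May 2022 has 31 days -> back to April 30, 2022 -> 204 left
April 2022 has 30 days -> back to March 31, 2022 -> 174 left
March 2022 has 31 days -> back to February 28, 2022 -> 143 left
February 2022 has 28 days -> back to January 31, 2022 -> 115 left
January 2022 has 31 days -> back to December 31, 2021 -> 84 left
December 2021 has 31 days -> back to November 30, 2021 -> 53 left
November 2021 has 30 days -> back to October 31, 2021 -> 23 left
October 2021: 31 - 23 = 8 -> lands on October 8

Result: 2021-10-08


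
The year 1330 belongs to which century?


Century = (year - 1) // 100 + 1
= (1330 - 1) // 100 + 1
= 1329 // 100 + 1
= 13 + 1

14th century


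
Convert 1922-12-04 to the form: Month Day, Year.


ISO 1922-12-04 parses as year=1922, month=12, day=04
Month 12 -> December

December 4, 1922


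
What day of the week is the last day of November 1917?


November 1917 has 30 days
Anchor: Jan 1, 1917. With p = 1917 - 1 = 1916: (p + p//4 - p//100 + p//400) mod 7 = (1916 + 479 - 19 + 4) mod 7 = 2380 mod 7 = 0 -> Monday (Mon=0 ... Sun=6)
Days before November (Jan-Oct): 304; November 1 index = (0 + 304) mod 7 = 3 -> Thursday
Last day offset: 30 - 1 = 29 days
Weekday index = (3 + 29) mod 7 = 4

Friday, November 30


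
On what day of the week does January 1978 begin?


Target: January 1, 1978
Anchor: Jan 1, 1978. With p = 1978 - 1 = 1977: (p + p//4 - p//100 + p//400) mod 7 = (1977 + 494 - 19 + 4) mod 7 = 2456 mod 7 = 6 -> Sunday (Mon=0 ... Sun=6)
Offset from anchor: 0 days
Weekday index = (6 + 0) mod 7 = 6

Sunday


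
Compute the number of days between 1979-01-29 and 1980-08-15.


From 1979-01-29 to 1980-08-15
1979-01-29: day of year = 29
1980-08-15: days before August = 31 + 29 + 31 + 30 + 31 + 30 + 31 = 213 (1980 is a leap year); day of year = 213 + 15 = 228
Rest of 1979: 365 - 29 = 336
Total = 336 + 228 = 564

564 days


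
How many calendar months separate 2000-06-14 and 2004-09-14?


From June 2000 to September 2004
4 years * 12 = 48 months, plus 3 months = 51

51 months


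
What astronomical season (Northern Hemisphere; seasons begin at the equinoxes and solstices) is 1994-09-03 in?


Date: September 3
Astronomical Summer (approx.; exact equinox/solstice day varies by year): June 21 to September 21
September 3 falls within the Summer window

Summer


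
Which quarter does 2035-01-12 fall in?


Month: January (month 1)
Q1: Jan-Mar, Q2: Apr-Jun, Q3: Jul-Sep, Q4: Oct-Dec

Q1


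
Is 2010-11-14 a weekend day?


Anchor: Jan 1, 2010. With p = 2010 - 1 = 2009: (p + p//4 - p//100 + p//400) mod 7 = (2009 + 502 - 20 + 5) mod 7 = 2496 mod 7 = 4 -> Friday (Mon=0 ... Sun=6)
Day of year: 318; offset = 317
Weekday index = (4 + 317) mod 7 = 6 -> Sunday
Weekend days: Saturday, Sunday

Yes


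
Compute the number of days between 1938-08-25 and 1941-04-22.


From 1938-08-25 to 1941-04-22
1938-08-25: days before August = 31 + 28 + 31 + 30 + 31 + 30 + 31 = 212 (1938 is not a leap year); day of year = 212 + 25 = 237
1941-04-22: days before April = 31 + 28 + 31 = 90 (1941 is not a leap year); day of year = 90 + 22 = 112
Rest of 1938: 365 - 237 = 128
Full years 1939 (365), 1940 (366): 731
Total = 128 + 731 + 112 = 971

971 days


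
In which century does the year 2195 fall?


Century = (year - 1) // 100 + 1
= (2195 - 1) // 100 + 1
= 2194 // 100 + 1
= 21 + 1

22nd century


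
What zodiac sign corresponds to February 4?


Date: February 4
Conventional tropical zodiac dates: Aquarius from January 20 onward; Pisces starts February 19
February 4 falls within the Aquarius range

Aquarius


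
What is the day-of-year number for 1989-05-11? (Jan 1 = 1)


Date: May 11, 1989
Days in months 1 through 4: 120
Plus 11 days in May

Day of year: 131


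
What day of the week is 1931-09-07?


Date: September 7, 1931
Anchor: Jan 1, 1931. With p = 1931 - 1 = 1930: (p + p//4 - p//100 + p//400) mod 7 = (1930 + 482 - 19 + 4) mod 7 = 2397 mod 7 = 3 -> Thursday (Mon=0 ... Sun=6)
Days before September (Jan-Aug): 243; offset = 243 + 7 - 1 = 249
Weekday index = (3 + 249) mod 7 = 0

Day of the week: Monday


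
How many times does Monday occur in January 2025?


January 2025 has 31 days
Anchor: Jan 1, 2025. With p = 2025 - 1 = 2024: (p + p//4 - p//100 + p//400) mod 7 = (2024 + 506 - 20 + 5) mod 7 = 2515 mod 7 = 2 -> Wednesday (Mon=0 ... Sun=6)
January 1 is the anchor itself -> Wednesday
First Monday is January 6
Mondays: 6, 13, 20, 27

4 Mondays


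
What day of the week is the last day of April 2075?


April 2075 has 30 days
Anchor: Jan 1, 2075. With p = 2075 - 1 = 2074: (p + p//4 - p//100 + p//400) mod 7 = (2074 + 518 - 20 + 5) mod 7 = 2577 mod 7 = 1 -> Tuesday (Mon=0 ... Sun=6)
Days before April (Jan-Mar): 90; April 1 index = (1 + 90) mod 7 = 0 -> Monday
Last day offset: 30 - 1 = 29 days
Weekday index = (0 + 29) mod 7 = 1

Tuesday, April 30


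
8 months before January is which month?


January is month 1
1 - 8 = -7; wrap: -7 + 12 = 5

May


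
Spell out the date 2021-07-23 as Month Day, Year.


ISO 2021-07-23 parses as year=2021, month=07, day=23
Month 7 -> July

July 23, 2021


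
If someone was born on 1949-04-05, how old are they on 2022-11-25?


Birth: 1949-04-05
Reference: 2022-11-25
Year difference: 2022 - 1949 = 73

73 years old


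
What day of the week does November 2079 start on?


Target: November 1, 2079
Anchor: Jan 1, 2079. With p = 2079 - 1 = 2078: (p + p//4 - p//100 + p//400) mod 7 = (2078 + 519 - 20 + 5) mod 7 = 2582 mod 7 = 6 -> Sunday (Mon=0 ... Sun=6)
Days before November (Jan-Oct): 304 days
Weekday index = (6 + 304) mod 7 = 2

Wednesday


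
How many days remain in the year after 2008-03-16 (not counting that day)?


Day of year: 76 of 366
Remaining = 366 - 76

290 days


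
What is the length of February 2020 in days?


February 2020 (leap year: yes)

29 days


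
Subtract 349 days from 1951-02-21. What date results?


Start: 1951-02-21, subtract 349 days
Back 21 days from February 21 reaches January 31, 1951 -> 328 left
January 1951 has 31 days -> back to December 31, 1950 -> 297 left
December 1950 has 31 days -> back to November 30, 1950 -> 266 left
November 1950 has 30 days -> back to October 31, 1950 -> 236 left
October 1950 has 31 days -> back to September 30, 1950 -> 205 left
September 1950 has 30 days -> back to August 31, 1950 -> 175 left
August 1950 has 31 days -> back to July 31, 1950 -> 144 left
July 1950 has 31 days -> back to June 30, 1950 -> 113 left
June 1950 has 30 days -> back to May 31, 1950 -> 83 left
May 1950 has 31 days -> back to April 30, 1950 -> 52 left
April 1950 has 30 days -> back to March 31, 1950 -> 22 left
March 1950: 31 - 22 = 9 -> lands on March 9

Result: 1950-03-09


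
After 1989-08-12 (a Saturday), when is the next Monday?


Current: Saturday
Target: Monday
Days ahead: 2

Next Monday: 1989-08-14


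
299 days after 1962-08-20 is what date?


Start: 1962-08-20, add 299 days
August 1962 has 31 days: 31 - 20 = 11 days to August 31 -> 288 left
September 1962 has 30 days -> 258 left
October 1962 has 31 days -> 227 left
November 1962 has 30 days -> 197 left
December 1962 has 31 days -> 166 left
January 1963 has 31 days -> 135 left
February 1963 has 28 days -> 107 left
March 1963 has 31 days -> 76 left
April 1963 has 30 days -> 46 left
May 1963 has 31 days -> 15 left
June 1963: 15 <= 30 -> lands on June 15

Result: 1963-06-15


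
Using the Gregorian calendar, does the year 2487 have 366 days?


Gregorian leap year rule: divisible by 4, but not by 100, unless also by 400.
2487 is not divisible by 4 -> not a leap year

No


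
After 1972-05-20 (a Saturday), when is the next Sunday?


Current: Saturday
Target: Sunday
Days ahead: 1

Next Sunday: 1972-05-21


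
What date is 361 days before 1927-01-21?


Start: 1927-01-21, subtract 361 days
Back 21 days from January 21 reaches December 31, 1926 -> 340 left
December 1926 has 31 days -> back to November 30, 1926 -> 309 left
November 1926 has 30 days -> back to October 31, 1926 -> 279 left
October 1926 has 31 days -> back to September 30, 1926 -> 248 left
September 1926 has 30 days -> back to August 31, 1926 -> 218 left
August 1926 has 31 days -> back to July 31, 1926 -> 187 left
July 1926 has 31 days -> back to June 30, 1926 -> 156 left
June 1926 has 30 days -> back to May 31, 1926 -> 126 left
May 1926 has 31 days -> back to April 30, 1926 -> 95 left
April 1926 has 30 days -> back to March 31, 1926 -> 65 left
March 1926 has 31 days -> back to February 28, 1926 -> 34 left
February 1926 has 28 days -> back to January 31, 1926 -> 6 left
January 1926: 31 - 6 = 25 -> lands on January 25

Result: 1926-01-25


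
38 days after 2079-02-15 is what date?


Start: 2079-02-15, add 38 days
February 2079 has 28 days: 28 - 15 = 13 days to February 28 -> 25 left
March 2079: 25 <= 31 -> lands on March 25

Result: 2079-03-25


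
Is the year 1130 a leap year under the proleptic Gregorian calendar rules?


Gregorian leap year rule: divisible by 4, but not by 100, unless also by 400.
1130 is not divisible by 4 -> not a leap year

No


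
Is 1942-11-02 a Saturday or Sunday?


Anchor: Jan 1, 1942. With p = 1942 - 1 = 1941: (p + p//4 - p//100 + p//400) mod 7 = (1941 + 485 - 19 + 4) mod 7 = 2411 mod 7 = 3 -> Thursday (Mon=0 ... Sun=6)
Day of year: 306; offset = 305
Weekday index = (3 + 305) mod 7 = 0 -> Monday
Weekend days: Saturday, Sunday

No


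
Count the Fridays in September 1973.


September 1973 has 30 days
Anchor: Jan 1, 1973. With p = 1973 - 1 = 1972: (p + p//4 - p//100 + p//400) mod 7 = (1972 + 493 - 19 + 4) mod 7 = 2450 mod 7 = 0 -> Monday (Mon=0 ... Sun=6)
Days before September (Jan-Aug): 243; September 1 index = (0 + 243) mod 7 = 5 -> Saturday
First Friday is September 7
Fridays: 7, 14, 21, 28

4 Fridays


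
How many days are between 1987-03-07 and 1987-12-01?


From 1987-03-07 to 1987-12-01
1987-03-07: days before March = 31 + 28 = 59 (1987 is not a leap year); day of year = 59 + 7 = 66
1987-12-01: days before December = 31 + 28 + 31 + 30 + 31 + 30 + 31 + 31 + 30 + 31 + 30 = 334 (1987 is not a leap year); day of year = 334 + 1 = 335
Same year: 335 - 66 = 269

269 days


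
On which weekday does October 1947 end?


October 1947 has 31 days
Anchor: Jan 1, 1947. With p = 1947 - 1 = 1946: (p + p//4 - p//100 + p//400) mod 7 = (1946 + 486 - 19 + 4) mod 7 = 2417 mod 7 = 2 -> Wednesday (Mon=0 ... Sun=6)
Days before October (Jan-Sep): 273; October 1 index = (2 + 273) mod 7 = 2 -> Wednesday
Last day offset: 31 - 1 = 30 days
Weekday index = (2 + 30) mod 7 = 4

Friday, October 31


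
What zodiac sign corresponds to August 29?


Date: August 29
Conventional tropical zodiac dates: Virgo from August 23 onward; Libra starts September 23
August 29 falls within the Virgo range

Virgo


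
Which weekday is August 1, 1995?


Target: August 1, 1995
Anchor: Jan 1, 1995. With p = 1995 - 1 = 1994: (p + p//4 - p//100 + p//400) mod 7 = (1994 + 498 - 19 + 4) mod 7 = 2477 mod 7 = 6 -> Sunday (Mon=0 ... Sun=6)
Days before August (Jan-Jul): 212 days
Weekday index = (6 + 212) mod 7 = 1

Tuesday


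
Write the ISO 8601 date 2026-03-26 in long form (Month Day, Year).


ISO 2026-03-26 parses as year=2026, month=03, day=26
Month 3 -> March

March 26, 2026


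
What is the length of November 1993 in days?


November 1993

30 days


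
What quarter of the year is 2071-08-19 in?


Month: August (month 8)
Q1: Jan-Mar, Q2: Apr-Jun, Q3: Jul-Sep, Q4: Oct-Dec

Q3


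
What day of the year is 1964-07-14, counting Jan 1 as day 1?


Date: July 14, 1964
Days in months 1 through 6: 182
Plus 14 days in July

Day of year: 196


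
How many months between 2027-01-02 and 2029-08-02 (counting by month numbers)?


From January 2027 to August 2029
2 years * 12 = 24 months, plus 7 months = 31

31 months


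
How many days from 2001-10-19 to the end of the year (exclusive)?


Day of year: 292 of 365
Remaining = 365 - 292

73 days


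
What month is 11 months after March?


March is month 3
3 + 11 = 14; wrap: 14 - 12 = 2

February


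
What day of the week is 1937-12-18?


Date: December 18, 1937
Anchor: Jan 1, 1937. With p = 1937 - 1 = 1936: (p + p//4 - p//100 + p//400) mod 7 = (1936 + 484 - 19 + 4) mod 7 = 2405 mod 7 = 4 -> Friday (Mon=0 ... Sun=6)
Days before December (Jan-Nov): 334; offset = 334 + 18 - 1 = 351
Weekday index = (4 + 351) mod 7 = 5

Day of the week: Saturday


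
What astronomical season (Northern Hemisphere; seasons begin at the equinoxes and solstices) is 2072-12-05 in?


Date: December 5
Astronomical Autumn (approx.; exact equinox/solstice day varies by year): September 22 to December 20
December 5 falls within the Autumn window

Autumn


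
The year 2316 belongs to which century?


Century = (year - 1) // 100 + 1
= (2316 - 1) // 100 + 1
= 2315 // 100 + 1
= 23 + 1

24th century


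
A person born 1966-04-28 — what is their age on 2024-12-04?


Birth: 1966-04-28
Reference: 2024-12-04
Year difference: 2024 - 1966 = 58

58 years old


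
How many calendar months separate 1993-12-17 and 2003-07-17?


From December 1993 to July 2003
10 years * 12 = 120 months, minus 5 months = 115

115 months


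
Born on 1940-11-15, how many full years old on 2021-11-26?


Birth: 1940-11-15
Reference: 2021-11-26
Year difference: 2021 - 1940 = 81

81 years old


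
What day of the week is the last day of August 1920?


August 1920 has 31 days
Anchor: Jan 1, 1920. With p = 1920 - 1 = 1919: (p + p//4 - p//100 + p//400) mod 7 = (1919 + 479 - 19 + 4) mod 7 = 2383 mod 7 = 3 -> Thursday (Mon=0 ... Sun=6)
Days before August (Jan-Jul): 213; August 1 index = (3 + 213) mod 7 = 6 -> Sunday
Last day offset: 31 - 1 = 30 days
Weekday index = (6 + 30) mod 7 = 1

Tuesday, August 31


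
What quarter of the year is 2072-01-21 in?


Month: January (month 1)
Q1: Jan-Mar, Q2: Apr-Jun, Q3: Jul-Sep, Q4: Oct-Dec

Q1


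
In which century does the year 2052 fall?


Century = (year - 1) // 100 + 1
= (2052 - 1) // 100 + 1
= 2051 // 100 + 1
= 20 + 1

21st century


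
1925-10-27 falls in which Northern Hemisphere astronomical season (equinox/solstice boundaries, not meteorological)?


Date: October 27
Astronomical Autumn (approx.; exact equinox/solstice day varies by year): September 22 to December 20
October 27 falls within the Autumn window

Autumn


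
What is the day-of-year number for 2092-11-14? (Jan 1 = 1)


Date: November 14, 2092
Days in months 1 through 10: 305
Plus 14 days in November

Day of year: 319


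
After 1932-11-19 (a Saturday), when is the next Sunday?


Current: Saturday
Target: Sunday
Days ahead: 1

Next Sunday: 1932-11-20


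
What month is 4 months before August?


August is month 8
8 - 4 = 4

April


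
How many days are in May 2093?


May 2093

31 days


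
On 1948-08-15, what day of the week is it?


Date: August 15, 1948
Anchor: Jan 1, 1948. With p = 1948 - 1 = 1947: (p + p//4 - p//100 + p//400) mod 7 = (1947 + 486 - 19 + 4) mod 7 = 2418 mod 7 = 3 -> Thursday (Mon=0 ... Sun=6)
Days before August (Jan-Jul): 213; offset = 213 + 15 - 1 = 227
Weekday index = (3 + 227) mod 7 = 6

Day of the week: Sunday


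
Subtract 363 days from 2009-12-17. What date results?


Start: 2009-12-17, subtract 363 days
Back 17 days from December 17 reaches November 30, 2009 -> 346 left
November 2009 has 30 days -> back to October 31, 2009 -> 316 left
October 2009 has 31 days -> back to September 30, 2009 -> 285 left
September 2009 has 30 days -> back to August 31, 2009 -> 255 left
August 2009 has 31 days -> back to July 31, 2009 -> 224 left
July 2009 has 31 days -> back to June 30, 2009 -> 193 left
June 2009 has 30 days -> back to May 31, 2009 -> 163 left
May 2009 has 31 days -> back to April 30, 2009 -> 132 left
April 2009 has 30 days -> back to March 31, 2009 -> 102 left
March 2009 has 31 days -> back to February 28, 2009 -> 71 left
February 2009 has 28 days -> back to January 31, 2009 -> 43 left
January 2009 has 31 days -> back to December 31, 2008 -> 12 left
December 2008: 31 - 12 = 19 -> lands on December 19

Result: 2008-12-19


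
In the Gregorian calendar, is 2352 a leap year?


Gregorian leap year rule: divisible by 4, but not by 100, unless also by 400.
2352 is divisible by 4 but not 100 -> leap year

Yes


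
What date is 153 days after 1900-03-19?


Start: 1900-03-19, add 153 days
March 1900 has 31 days: 31 - 19 = 12 days to March 31 -> 141 left
April 1900 has 30 days -> 111 left
May 1900 has 31 days -> 80 left
June 1900 has 30 days -> 50 left
July 1900 has 31 days -> 19 left
August 1900: 19 <= 31 -> lands on August 19

Result: 1900-08-19


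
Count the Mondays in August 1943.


August 1943 has 31 days
Anchor: Jan 1, 1943. With p = 1943 - 1 = 1942: (p + p//4 - p//100 + p//400) mod 7 = (1942 + 485 - 19 + 4) mod 7 = 2412 mod 7 = 4 -> Friday (Mon=0 ... Sun=6)
Days before August (Jan-Jul): 212; August 1 index = (4 + 212) mod 7 = 6 -> Sunday
First Monday is August 2
Mondays: 2, 9, 16, 23, 30

5 Mondays


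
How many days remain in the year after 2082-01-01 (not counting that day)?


Day of year: 1 of 365
Remaining = 365 - 1

364 days


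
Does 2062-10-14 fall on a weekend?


Anchor: Jan 1, 2062. With p = 2062 - 1 = 2061: (p + p//4 - p//100 + p//400) mod 7 = (2061 + 515 - 20 + 5) mod 7 = 2561 mod 7 = 6 -> Sunday (Mon=0 ... Sun=6)
Day of year: 287; offset = 286
Weekday index = (6 + 286) mod 7 = 5 -> Saturday
Weekend days: Saturday, Sunday

Yes


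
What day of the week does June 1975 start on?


Target: June 1, 1975
Anchor: Jan 1, 1975. With p = 1975 - 1 = 1974: (p + p//4 - p//100 + p//400) mod 7 = (1974 + 493 - 19 + 4) mod 7 = 2452 mod 7 = 2 -> Wednesday (Mon=0 ... Sun=6)
Days before June (Jan-May): 151 days
Weekday index = (2 + 151) mod 7 = 6

Sunday


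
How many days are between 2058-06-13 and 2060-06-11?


From 2058-06-13 to 2060-06-11
2058-06-13: days before June = 31 + 28 + 31 + 30 + 31 = 151 (2058 is not a leap year); day of year = 151 + 13 = 164
2060-06-11: days before June = 31 + 29 + 31 + 30 + 31 = 152 (2060 is a leap year); day of year = 152 + 11 = 163
Rest of 2058: 365 - 164 = 201
Full years 2059 (365): 365
Total = 201 + 365 + 163 = 729

729 days


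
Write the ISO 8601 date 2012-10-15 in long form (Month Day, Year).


ISO 2012-10-15 parses as year=2012, month=10, day=15
Month 10 -> October

October 15, 2012


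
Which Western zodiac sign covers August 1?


Date: August 1
Conventional tropical zodiac dates: Leo from July 23 onward; Virgo starts August 23
August 1 falls within the Leo range

Leo


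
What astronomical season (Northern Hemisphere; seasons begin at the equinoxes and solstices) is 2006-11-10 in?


Date: November 10
Astronomical Autumn (approx.; exact equinox/solstice day varies by year): September 22 to December 20
November 10 falls within the Autumn window

Autumn


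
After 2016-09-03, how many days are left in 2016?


Day of year: 247 of 366
Remaining = 366 - 247

119 days


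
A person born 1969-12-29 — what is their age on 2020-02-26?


Birth: 1969-12-29
Reference: 2020-02-26
Year difference: 2020 - 1969 = 51
Birthday not yet reached in 2020, subtract 1

50 years old


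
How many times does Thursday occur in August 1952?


August 1952 has 31 days
Anchor: Jan 1, 1952. With p = 1952 - 1 = 1951: (p + p//4 - p//100 + p//400) mod 7 = (1951 + 487 - 19 + 4) mod 7 = 2423 mod 7 = 1 -> Tuesday (Mon=0 ... Sun=6)
Days before August (Jan-Jul): 213; August 1 index = (1 + 213) mod 7 = 4 -> Friday
First Thursday is August 7
Thursdays: 7, 14, 21, 28

4 Thursdays


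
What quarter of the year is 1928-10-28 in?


Month: October (month 10)
Q1: Jan-Mar, Q2: Apr-Jun, Q3: Jul-Sep, Q4: Oct-Dec

Q4


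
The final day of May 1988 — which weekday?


May 1988 has 31 days
Anchor: Jan 1, 1988. With p = 1988 - 1 = 1987: (p + p//4 - p//100 + p//400) mod 7 = (1987 + 496 - 19 + 4) mod 7 = 2468 mod 7 = 4 -> Friday (Mon=0 ... Sun=6)
Days before May (Jan-Apr): 121; May 1 index = (4 + 121) mod 7 = 6 -> Sunday
Last day offset: 31 - 1 = 30 days
Weekday index = (6 + 30) mod 7 = 1

Tuesday, May 31


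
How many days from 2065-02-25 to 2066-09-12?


From 2065-02-25 to 2066-09-12
2065-02-25: days before February = 31; day of year = 31 + 25 = 56
2066-09-12: days before September = 31 + 28 + 31 + 30 + 31 + 30 + 31 + 31 = 243 (2066 is not a leap year); day of year = 243 + 12 = 255
Rest of 2065: 365 - 56 = 309
Total = 309 + 255 = 564

564 days


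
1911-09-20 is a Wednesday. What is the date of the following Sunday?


Current: Wednesday
Target: Sunday
Days ahead: 4

Next Sunday: 1911-09-24


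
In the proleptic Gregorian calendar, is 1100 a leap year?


Gregorian leap year rule: divisible by 4, but not by 100, unless also by 400.
1100 is divisible by 100 but not 400 -> not a leap year

No


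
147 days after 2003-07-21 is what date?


Start: 2003-07-21, add 147 days
July 2003 has 31 days: 31 - 21 = 10 days to July 31 -> 137 left
August 2003 has 31 days -> 106 left
September 2003 has 30 days -> 76 left
October 2003 has 31 days -> 45 left
November 2003 has 30 days -> 15 left
December 2003: 15 <= 31 -> lands on December 15

Result: 2003-12-15


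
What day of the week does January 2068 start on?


Target: January 1, 2068
Anchor: Jan 1, 2068. With p = 2068 - 1 = 2067: (p + p//4 - p//100 + p//400) mod 7 = (2067 + 516 - 20 + 5) mod 7 = 2568 mod 7 = 6 -> Sunday (Mon=0 ... Sun=6)
Offset from anchor: 0 days
Weekday index = (6 + 0) mod 7 = 6

Sunday


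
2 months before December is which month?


December is month 12
12 - 2 = 10

October


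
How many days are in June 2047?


June 2047

30 days


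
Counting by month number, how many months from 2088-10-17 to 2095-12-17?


From October 2088 to December 2095
7 years * 12 = 84 months, plus 2 months = 86

86 months


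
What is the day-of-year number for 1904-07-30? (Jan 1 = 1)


Date: July 30, 1904
Days in months 1 through 6: 182
Plus 30 days in July

Day of year: 212


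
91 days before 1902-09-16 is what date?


Start: 1902-09-16, subtract 91 days
Back 16 days from September 16 reaches August 31, 1902 -> 75 left
August 1902 has 31 days -> back to July 31, 1902 -> 44 left
July 1902 has 31 days -> back to June 30, 1902 -> 13 left
June 1902: 30 - 13 = 17 -> lands on June 17

Result: 1902-06-17


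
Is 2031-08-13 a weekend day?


Anchor: Jan 1, 2031. With p = 2031 - 1 = 2030: (p + p//4 - p//100 + p//400) mod 7 = (2030 + 507 - 20 + 5) mod 7 = 2522 mod 7 = 2 -> Wednesday (Mon=0 ... Sun=6)
Day of year: 225; offset = 224
Weekday index = (2 + 224) mod 7 = 2 -> Wednesday
Weekend days: Saturday, Sunday

No


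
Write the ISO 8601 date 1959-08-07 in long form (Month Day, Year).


ISO 1959-08-07 parses as year=1959, month=08, day=07
Month 8 -> August

August 7, 1959


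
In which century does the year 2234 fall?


Century = (year - 1) // 100 + 1
= (2234 - 1) // 100 + 1
= 2233 // 100 + 1
= 22 + 1

23rd century


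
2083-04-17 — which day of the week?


Date: April 17, 2083
Anchor: Jan 1, 2083. With p = 2083 - 1 = 2082: (p + p//4 - p//100 + p//400) mod 7 = (2082 + 520 - 20 + 5) mod 7 = 2587 mod 7 = 4 -> Friday (Mon=0 ... Sun=6)
Days before April (Jan-Mar): 90; offset = 90 + 17 - 1 = 106
Weekday index = (4 + 106) mod 7 = 5

Day of the week: Saturday


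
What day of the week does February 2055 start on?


Target: February 1, 2055
Anchor: Jan 1, 2055. With p = 2055 - 1 = 2054: (p + p//4 - p//100 + p//400) mod 7 = (2054 + 513 - 20 + 5) mod 7 = 2552 mod 7 = 4 -> Friday (Mon=0 ... Sun=6)
Days before February (Jan): 31 days
Weekday index = (4 + 31) mod 7 = 0

Monday


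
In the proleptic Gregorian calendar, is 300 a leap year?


Gregorian leap year rule: divisible by 4, but not by 100, unless also by 400.
300 is divisible by 100 but not 400 -> not a leap year

No


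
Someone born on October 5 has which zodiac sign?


Date: October 5
Conventional tropical zodiac dates: Libra from September 23 onward; Scorpio starts October 23
October 5 falls within the Libra range

Libra


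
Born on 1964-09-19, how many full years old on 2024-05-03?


Birth: 1964-09-19
Reference: 2024-05-03
Year difference: 2024 - 1964 = 60
Birthday not yet reached in 2024, subtract 1

59 years old


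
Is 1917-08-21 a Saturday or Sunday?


Anchor: Jan 1, 1917. With p = 1917 - 1 = 1916: (p + p//4 - p//100 + p//400) mod 7 = (1916 + 479 - 19 + 4) mod 7 = 2380 mod 7 = 0 -> Monday (Mon=0 ... Sun=6)
Day of year: 233; offset = 232
Weekday index = (0 + 232) mod 7 = 1 -> Tuesday
Weekend days: Saturday, Sunday

No


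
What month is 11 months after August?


August is month 8
8 + 11 = 19; wrap: 19 - 12 = 7

July


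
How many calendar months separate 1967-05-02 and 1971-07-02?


From May 1967 to July 1971
4 years * 12 = 48 months, plus 2 months = 50

50 months


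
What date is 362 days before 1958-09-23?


Start: 1958-09-23, subtract 362 days
Back 23 days from September 23 reaches August 31, 1958 -> 339 left
August 1958 has 31 days -> back to July 31, 1958 -> 308 left
July 1958 has 31 days -> back to June 30, 1958 -> 277 left
June 1958 has 30 days -> back to May 31, 1958 -> 247 left
May 1958 has 31 days -> back to April 30, 1958 -> 216 left
April 1958 has 30 days -> back to March 31, 1958 -> 186 left
March 1958 has 31 days -> back to February 28, 1958 -> 155 left
February 1958 has 28 days -> back to January 31, 1958 -> 127 left
January 1958 has 31 days -> back to December 31, 1957 -> 96 left
December 1957 has 31 days -> back to November 30, 1957 -> 65 left
November 1957 has 30 days -> back to October 31, 1957 -> 35 left
October 1957 has 31 days -> back to September 30, 1957 -> 4 left
September 1957: 30 - 4 = 26 -> lands on September 26

Result: 1957-09-26


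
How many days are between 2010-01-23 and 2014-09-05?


From 2010-01-23 to 2014-09-05
2010-01-23: day of year = 23
2014-09-05: days before September = 31 + 28 + 31 + 30 + 31 + 30 + 31 + 31 = 243 (2014 is not a leap year); day of year = 243 + 5 = 248
Rest of 2010: 365 - 23 = 342
Full years 2011 (365), 2012 (366), 2013 (365): 1096
Total = 342 + 1096 + 248 = 1686

1686 days


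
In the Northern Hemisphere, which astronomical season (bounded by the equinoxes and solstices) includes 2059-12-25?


Date: December 25
Astronomical Winter (approx.; exact equinox/solstice day varies by year): December 21 to March 19
December 25 falls within the Winter window

Winter


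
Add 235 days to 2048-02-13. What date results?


Start: 2048-02-13, add 235 days
February 2048 has 29 days: 29 - 13 = 16 days to February 29 -> 219 left
March 2048 has 31 days -> 188 left
April 2048 has 30 days -> 158 left
May 2048 has 31 days -> 127 left
June 2048 has 30 days -> 97 left
July 2048 has 31 days -> 66 left
August 2048 has 31 days -> 35 left
September 2048 has 30 days -> 5 left
October 2048: 5 <= 31 -> lands on October 5

Result: 2048-10-05


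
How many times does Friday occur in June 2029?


June 2029 has 30 days
Anchor: Jan 1, 2029. With p = 2029 - 1 = 2028: (p + p//4 - p//100 + p//400) mod 7 = (2028 + 507 - 20 + 5) mod 7 = 2520 mod 7 = 0 -> Monday (Mon=0 ... Sun=6)
Days before June (Jan-May): 151; June 1 index = (0 + 151) mod 7 = 4 -> Friday
First Friday is June 1
Fridays: 1, 8, 15, 22, 29

5 Fridays


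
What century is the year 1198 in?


Century = (year - 1) // 100 + 1
= (1198 - 1) // 100 + 1
= 1197 // 100 + 1
= 11 + 1

12th century


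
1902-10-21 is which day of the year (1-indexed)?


Date: October 21, 1902
Days in months 1 through 9: 273
Plus 21 days in October

Day of year: 294


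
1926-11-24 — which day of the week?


Date: November 24, 1926
Anchor: Jan 1, 1926. With p = 1926 - 1 = 1925: (p + p//4 - p//100 + p//400) mod 7 = (1925 + 481 - 19 + 4) mod 7 = 2391 mod 7 = 4 -> Friday (Mon=0 ... Sun=6)
Days before November (Jan-Oct): 304; offset = 304 + 24 - 1 = 327
Weekday index = (4 + 327) mod 7 = 2

Day of the week: Wednesday


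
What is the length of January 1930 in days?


January 1930

31 days


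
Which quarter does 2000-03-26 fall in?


Month: March (month 3)
Q1: Jan-Mar, Q2: Apr-Jun, Q3: Jul-Sep, Q4: Oct-Dec

Q1


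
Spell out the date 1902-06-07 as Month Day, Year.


ISO 1902-06-07 parses as year=1902, month=06, day=07
Month 6 -> June

June 7, 1902


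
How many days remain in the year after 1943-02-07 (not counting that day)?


Day of year: 38 of 365
Remaining = 365 - 38

327 days


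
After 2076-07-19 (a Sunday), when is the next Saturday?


Current: Sunday
Target: Saturday
Days ahead: 6

Next Saturday: 2076-07-25


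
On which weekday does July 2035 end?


July 2035 has 31 days
Anchor: Jan 1, 2035. With p = 2035 - 1 = 2034: (p + p//4 - p//100 + p//400) mod 7 = (2034 + 508 - 20 + 5) mod 7 = 2527 mod 7 = 0 -> Monday (Mon=0 ... Sun=6)
Days before July (Jan-Jun): 181; July 1 index = (0 + 181) mod 7 = 6 -> Sunday
Last day offset: 31 - 1 = 30 days
Weekday index = (6 + 30) mod 7 = 1

Tuesday, July 31


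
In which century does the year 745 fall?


Century = (year - 1) // 100 + 1
= (745 - 1) // 100 + 1
= 744 // 100 + 1
= 7 + 1

8th century


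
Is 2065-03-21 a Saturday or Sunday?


Anchor: Jan 1, 2065. With p = 2065 - 1 = 2064: (p + p//4 - p//100 + p//400) mod 7 = (2064 + 516 - 20 + 5) mod 7 = 2565 mod 7 = 3 -> Thursday (Mon=0 ... Sun=6)
Day of year: 80; offset = 79
Weekday index = (3 + 79) mod 7 = 5 -> Saturday
Weekend days: Saturday, Sunday

Yes


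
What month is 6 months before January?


January is month 1
1 - 6 = -5; wrap: -5 + 12 = 7

July


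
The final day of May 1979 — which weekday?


May 1979 has 31 days
Anchor: Jan 1, 1979. With p = 1979 - 1 = 1978: (p + p//4 - p//100 + p//400) mod 7 = (1978 + 494 - 19 + 4) mod 7 = 2457 mod 7 = 0 -> Monday (Mon=0 ... Sun=6)
Days before May (Jan-Apr): 120; May 1 index = (0 + 120) mod 7 = 1 -> Tuesday
Last day offset: 31 - 1 = 30 days
Weekday index = (1 + 30) mod 7 = 3

Thursday, May 31


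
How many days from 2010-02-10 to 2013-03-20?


From 2010-02-10 to 2013-03-20
2010-02-10: days before February = 31; day of year = 31 + 10 = 41
2013-03-20: days before March = 31 + 28 = 59 (2013 is not a leap year); day of year = 59 + 20 = 79
Rest of 2010: 365 - 41 = 324
Full years 2011 (365), 2012 (366): 731
Total = 324 + 731 + 79 = 1134

1134 days


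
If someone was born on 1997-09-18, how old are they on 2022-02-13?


Birth: 1997-09-18
Reference: 2022-02-13
Year difference: 2022 - 1997 = 25
Birthday not yet reached in 2022, subtract 1

24 years old


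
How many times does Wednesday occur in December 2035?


December 2035 has 31 days
Anchor: Jan 1, 2035. With p = 2035 - 1 = 2034: (p + p//4 - p//100 + p//400) mod 7 = (2034 + 508 - 20 + 5) mod 7 = 2527 mod 7 = 0 -> Monday (Mon=0 ... Sun=6)
Days before December (Jan-Nov): 334; December 1 index = (0 + 334) mod 7 = 5 -> Saturday
First Wednesday is December 5
Wednesdays: 5, 12, 19, 26

4 Wednesdays


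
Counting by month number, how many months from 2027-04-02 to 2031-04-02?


From April 2027 to April 2031
4 years * 12 = 48 months = 48

48 months


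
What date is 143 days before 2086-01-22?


Start: 2086-01-22, subtract 143 days
Back 22 days from January 22 reaches December 31, 2085 -> 121 left
December 2085 has 31 days -> back to November 30, 2085 -> 90 left
November 2085 has 30 days -> back to October 31, 2085 -> 60 left
October 2085 has 31 days -> back to September 30, 2085 -> 29 left
September 2085: 30 - 29 = 1 -> lands on September 1

Result: 2085-09-01


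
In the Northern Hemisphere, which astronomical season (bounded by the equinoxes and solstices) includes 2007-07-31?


Date: July 31
Astronomical Summer (approx.; exact equinox/solstice day varies by year): June 21 to September 21
July 31 falls within the Summer window

Summer


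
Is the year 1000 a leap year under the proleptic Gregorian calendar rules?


Gregorian leap year rule: divisible by 4, but not by 100, unless also by 400.
1000 is divisible by 100 but not 400 -> not a leap year

No


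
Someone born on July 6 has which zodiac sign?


Date: July 6
Conventional tropical zodiac dates: Cancer from June 21 onward; Leo starts July 23
July 6 falls within the Cancer range

Cancer


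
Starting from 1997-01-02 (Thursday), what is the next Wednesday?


Current: Thursday
Target: Wednesday
Days ahead: 6

Next Wednesday: 1997-01-08


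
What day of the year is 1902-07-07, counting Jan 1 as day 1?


Date: July 7, 1902
Days in months 1 through 6: 181
Plus 7 days in July

Day of year: 188


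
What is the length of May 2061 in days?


May 2061

31 days


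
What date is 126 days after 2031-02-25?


Start: 2031-02-25, add 126 days
February 2031 has 28 days: 28 - 25 = 3 days to February 28 -> 123 left
March 2031 has 31 days -> 92 left
April 2031 has 30 days -> 62 left
May 2031 has 31 days -> 31 left
June 2031 has 30 days -> 1 left
July 2031: 1 <= 31 -> lands on July 1

Result: 2031-07-01


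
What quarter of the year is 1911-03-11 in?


Month: March (month 3)
Q1: Jan-Mar, Q2: Apr-Jun, Q3: Jul-Sep, Q4: Oct-Dec

Q1


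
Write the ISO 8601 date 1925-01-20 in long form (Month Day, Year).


ISO 1925-01-20 parses as year=1925, month=01, day=20
Month 1 -> January

January 20, 1925


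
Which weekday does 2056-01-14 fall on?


Date: January 14, 2056
Anchor: Jan 1, 2056. With p = 2056 - 1 = 2055: (p + p//4 - p//100 + p//400) mod 7 = (2055 + 513 - 20 + 5) mod 7 = 2553 mod 7 = 5 -> Saturday (Mon=0 ... Sun=6)
Days into year = 14 - 1 = 13
Weekday index = (5 + 13) mod 7 = 4

Day of the week: Friday


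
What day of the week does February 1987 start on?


Target: February 1, 1987
Anchor: Jan 1, 1987. With p = 1987 - 1 = 1986: (p + p//4 - p//100 + p//400) mod 7 = (1986 + 496 - 19 + 4) mod 7 = 2467 mod 7 = 3 -> Thursday (Mon=0 ... Sun=6)
Days before February (Jan): 31 days
Weekday index = (3 + 31) mod 7 = 6

Sunday


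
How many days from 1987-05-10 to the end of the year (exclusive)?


Day of year: 130 of 365
Remaining = 365 - 130

235 days


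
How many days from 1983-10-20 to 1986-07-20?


From 1983-10-20 to 1986-07-20
1983-10-20: days before October = 31 + 28 + 31 + 30 + 31 + 30 + 31 + 31 + 30 = 273 (1983 is not a leap year); day of year = 273 + 20 = 293
1986-07-20: days before July = 31 + 28 + 31 + 30 + 31 + 30 = 181 (1986 is not a leap year); day of year = 181 + 20 = 201
Rest of 1983: 365 - 293 = 72
Full years 1984 (366), 1985 (365): 731
Total = 72 + 731 + 201 = 1004

1004 days


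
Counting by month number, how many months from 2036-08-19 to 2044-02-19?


From August 2036 to February 2044
8 years * 12 = 96 months, minus 6 months = 90

90 months


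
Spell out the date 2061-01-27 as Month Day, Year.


ISO 2061-01-27 parses as year=2061, month=01, day=27
Month 1 -> January

January 27, 2061


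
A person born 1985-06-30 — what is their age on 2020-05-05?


Birth: 1985-06-30
Reference: 2020-05-05
Year difference: 2020 - 1985 = 35
Birthday not yet reached in 2020, subtract 1

34 years old


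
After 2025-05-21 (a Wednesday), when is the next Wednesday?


Current: Wednesday
Target: Wednesday
Days ahead: 7

Next Wednesday: 2025-05-28


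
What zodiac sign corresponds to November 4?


Date: November 4
Conventional tropical zodiac dates: Scorpio from October 23 onward; Sagittarius starts November 22
November 4 falls within the Scorpio range

Scorpio


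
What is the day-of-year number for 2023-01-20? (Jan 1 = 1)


Date: January 20, 2023
No months before January
Plus 20 days in January

Day of year: 20


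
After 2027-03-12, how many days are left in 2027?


Day of year: 71 of 365
Remaining = 365 - 71

294 days


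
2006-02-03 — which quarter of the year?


Month: February (month 2)
Q1: Jan-Mar, Q2: Apr-Jun, Q3: Jul-Sep, Q4: Oct-Dec

Q1


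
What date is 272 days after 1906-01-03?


Start: 1906-01-03, add 272 days
January 1906 has 31 days: 31 - 3 = 28 days to January 31 -> 244 left
February 1906 has 28 days -> 216 left
March 1906 has 31 days -> 185 left
April 1906 has 30 days -> 155 left
May 1906 has 31 days -> 124 left
June 1906 has 30 days -> 94 left
July 1906 has 31 days -> 63 left
August 1906 has 31 days -> 32 left
September 1906 has 30 days -> 2 left
October 1906: 2 <= 31 -> lands on October 2

Result: 1906-10-02
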